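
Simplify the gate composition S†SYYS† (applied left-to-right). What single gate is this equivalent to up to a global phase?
S†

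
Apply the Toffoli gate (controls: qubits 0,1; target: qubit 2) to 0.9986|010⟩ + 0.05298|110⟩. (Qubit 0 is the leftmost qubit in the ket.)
0.9986|010⟩ + 0.05298|111⟩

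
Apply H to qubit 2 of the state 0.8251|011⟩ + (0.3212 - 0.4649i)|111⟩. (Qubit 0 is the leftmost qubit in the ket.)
0.5834|010⟩ - 0.5834|011⟩ + (0.2271 - 0.3287i)|110⟩ + (-0.2271 + 0.3287i)|111⟩

H on qubit 2 mixes each pair of kets that differ only in qubit 2: amplitudes (a, b) of (|…0…⟩, |…1…⟩) become ((a + b)/√2, (a − b)/√2). Kets absent from the input have amplitude 0.
(|010⟩, |011⟩): (a, b) = (0, 0.8251) → (0.5834, -0.5834)
(|110⟩, |111⟩): (a, b) = (0, (0.3212 - 0.4649i)) → ((0.2271 - 0.3287i), (-0.2271 + 0.3287i))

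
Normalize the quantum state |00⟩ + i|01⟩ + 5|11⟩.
0.1925|00⟩ + 0.1925i|01⟩ + 0.9623|11⟩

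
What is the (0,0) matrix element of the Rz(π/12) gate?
(0.9914 - 0.1305i)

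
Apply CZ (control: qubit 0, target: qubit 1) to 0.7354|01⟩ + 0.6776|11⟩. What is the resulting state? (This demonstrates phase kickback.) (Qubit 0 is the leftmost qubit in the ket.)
0.7354|01⟩ - 0.6776|11⟩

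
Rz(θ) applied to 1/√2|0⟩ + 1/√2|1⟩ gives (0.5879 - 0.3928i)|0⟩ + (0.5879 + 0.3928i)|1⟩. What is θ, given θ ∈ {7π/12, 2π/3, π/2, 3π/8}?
3π/8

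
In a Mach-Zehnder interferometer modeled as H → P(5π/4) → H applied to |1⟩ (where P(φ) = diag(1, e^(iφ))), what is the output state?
(0.8536 + (1/√8)i)|0⟩ + (0.1464 - (1/√8)i)|1⟩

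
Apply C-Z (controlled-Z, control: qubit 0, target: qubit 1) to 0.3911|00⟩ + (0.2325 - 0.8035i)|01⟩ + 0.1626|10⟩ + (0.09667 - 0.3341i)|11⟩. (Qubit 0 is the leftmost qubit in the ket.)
0.3911|00⟩ + (0.2325 - 0.8035i)|01⟩ + 0.1626|10⟩ + (-0.09667 + 0.3341i)|11⟩

C-Z leaves the control-|0⟩ kets |00⟩, |01⟩ unchanged and applies Z to qubit 1 on the control-|1⟩ pair (|10⟩, |11⟩).
Z = [[1, 0], [0, -1]].
With a = amp(|10⟩) = 0.1626 and b = amp(|11⟩) = (0.09667 - 0.3341i):
new amp(|10⟩) = (1)·a = 0.1626
new amp(|11⟩) = (-1)·b = (-0.09667 + 0.3341i)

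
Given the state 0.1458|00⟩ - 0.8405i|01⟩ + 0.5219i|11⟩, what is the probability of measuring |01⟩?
0.7064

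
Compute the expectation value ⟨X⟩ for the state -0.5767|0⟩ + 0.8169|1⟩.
-0.9422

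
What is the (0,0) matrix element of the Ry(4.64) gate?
-0.6811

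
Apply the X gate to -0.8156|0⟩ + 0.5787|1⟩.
0.5787|0⟩ - 0.8156|1⟩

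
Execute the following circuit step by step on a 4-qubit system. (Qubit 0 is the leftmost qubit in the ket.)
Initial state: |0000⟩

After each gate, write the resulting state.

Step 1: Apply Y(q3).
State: i|0001⟩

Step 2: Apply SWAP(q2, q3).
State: i|0010⟩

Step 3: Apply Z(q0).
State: i|0010⟩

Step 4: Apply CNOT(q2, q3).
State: i|0011⟩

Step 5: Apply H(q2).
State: (1/√2)i|0001⟩ - (1/√2)i|0011⟩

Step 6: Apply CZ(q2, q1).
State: (1/√2)i|0001⟩ - (1/√2)i|0011⟩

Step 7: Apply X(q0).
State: (1/√2)i|1001⟩ - (1/√2)i|1011⟩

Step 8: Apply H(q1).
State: (1/2)i|1001⟩ - (1/2)i|1011⟩ + (1/2)i|1101⟩ - (1/2)i|1111⟩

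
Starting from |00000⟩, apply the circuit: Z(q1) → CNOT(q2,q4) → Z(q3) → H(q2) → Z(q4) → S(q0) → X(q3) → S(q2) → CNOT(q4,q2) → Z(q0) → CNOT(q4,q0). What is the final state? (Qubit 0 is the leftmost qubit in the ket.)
1/√2|00010⟩ + (1/√2)i|00110⟩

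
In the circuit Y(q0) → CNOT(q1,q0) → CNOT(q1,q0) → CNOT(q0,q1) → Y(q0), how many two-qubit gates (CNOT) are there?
3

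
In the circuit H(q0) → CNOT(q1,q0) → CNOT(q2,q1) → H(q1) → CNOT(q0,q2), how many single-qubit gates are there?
2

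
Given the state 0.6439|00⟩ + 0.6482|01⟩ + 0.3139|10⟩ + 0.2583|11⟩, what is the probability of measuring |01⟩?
0.4202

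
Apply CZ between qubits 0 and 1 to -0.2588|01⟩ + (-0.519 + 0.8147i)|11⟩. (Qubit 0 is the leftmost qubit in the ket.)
-0.2588|01⟩ + (0.519 - 0.8147i)|11⟩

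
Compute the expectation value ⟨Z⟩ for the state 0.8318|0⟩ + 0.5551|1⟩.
0.3838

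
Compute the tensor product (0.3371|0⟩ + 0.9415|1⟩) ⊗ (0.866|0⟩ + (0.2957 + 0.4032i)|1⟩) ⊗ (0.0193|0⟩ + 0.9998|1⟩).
0.005634|000⟩ + 0.2919|001⟩ + (0.001924 + 0.002623i)|010⟩ + (0.09966 + 0.1359i)|011⟩ + 0.01574|100⟩ + 0.8152|101⟩ + (0.005373 + 0.007327i)|110⟩ + (0.2783 + 0.3795i)|111⟩

amp(|b₁b₂…⟩) = product of the factor amplitudes for bits b₁, b₂, …; only kets whose every factor amplitude is nonzero survive.
|000⟩: (0.3371)(0.866)(0.0193) = 0.005634
|001⟩: (0.3371)(0.866)(0.9998) = 0.2919
|010⟩: (0.3371)(0.2957 + 0.4032i)(0.0193) = (0.001924 + 0.002623i)
|011⟩: (0.3371)(0.2957 + 0.4032i)(0.9998) = (0.09966 + 0.1359i)
|100⟩: (0.9415)(0.866)(0.0193) = 0.01574
|101⟩: (0.9415)(0.866)(0.9998) = 0.8152
|110⟩: (0.9415)(0.2957 + 0.4032i)(0.0193) = (0.005373 + 0.007327i)
|111⟩: (0.9415)(0.2957 + 0.4032i)(0.9998) = (0.2783 + 0.3795i)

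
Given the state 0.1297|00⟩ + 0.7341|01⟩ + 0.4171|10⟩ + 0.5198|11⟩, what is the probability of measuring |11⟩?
0.2702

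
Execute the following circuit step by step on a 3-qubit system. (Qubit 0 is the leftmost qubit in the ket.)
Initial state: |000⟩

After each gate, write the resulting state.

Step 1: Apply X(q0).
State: |100⟩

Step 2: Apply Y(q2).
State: i|101⟩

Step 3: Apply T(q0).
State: (-1/√2 + (1/√2)i)|101⟩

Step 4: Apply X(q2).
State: (-1/√2 + (1/√2)i)|100⟩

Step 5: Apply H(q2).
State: (-1/2 + (1/2)i)|100⟩ + (-1/2 + (1/2)i)|101⟩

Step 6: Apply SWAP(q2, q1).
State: (-1/2 + (1/2)i)|100⟩ + (-1/2 + (1/2)i)|110⟩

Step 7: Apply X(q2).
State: (-1/2 + (1/2)i)|101⟩ + (-1/2 + (1/2)i)|111⟩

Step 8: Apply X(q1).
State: (-1/2 + (1/2)i)|101⟩ + (-1/2 + (1/2)i)|111⟩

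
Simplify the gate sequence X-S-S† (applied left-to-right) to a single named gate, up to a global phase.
X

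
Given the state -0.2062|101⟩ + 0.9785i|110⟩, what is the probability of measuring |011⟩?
0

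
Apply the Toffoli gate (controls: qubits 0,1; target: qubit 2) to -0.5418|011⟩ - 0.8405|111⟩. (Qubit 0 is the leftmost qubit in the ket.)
-0.5418|011⟩ - 0.8405|110⟩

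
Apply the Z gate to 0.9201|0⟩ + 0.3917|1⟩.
0.9201|0⟩ - 0.3917|1⟩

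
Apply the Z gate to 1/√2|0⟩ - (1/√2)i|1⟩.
1/√2|0⟩ + (1/√2)i|1⟩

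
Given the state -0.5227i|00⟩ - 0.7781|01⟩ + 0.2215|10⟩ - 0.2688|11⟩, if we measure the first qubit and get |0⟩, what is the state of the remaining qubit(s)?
-0.5576i|0⟩ - 0.8301|1⟩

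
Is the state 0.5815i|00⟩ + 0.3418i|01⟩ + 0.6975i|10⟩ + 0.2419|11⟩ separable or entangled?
Entangled

Writing the state as a|00⟩ + b|01⟩ + c|10⟩ + d|11⟩, it is a product state iff ad − bc = 0.
Here (a, b, c, d) = (0.5815i, 0.3418i, 0.6975i, 0.2419): ad − bc = (0.5815i)(0.2419) − (0.3418i)(0.6975i) = (0.2384 + 0.1407i) ≠ 0, so the state is entangled.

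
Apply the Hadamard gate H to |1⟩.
1/√2|0⟩ - 1/√2|1⟩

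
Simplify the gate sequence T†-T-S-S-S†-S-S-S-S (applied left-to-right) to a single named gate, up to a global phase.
S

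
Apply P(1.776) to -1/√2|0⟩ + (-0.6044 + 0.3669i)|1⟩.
-1/√2|0⟩ + (-0.236 - 0.6665i)|1⟩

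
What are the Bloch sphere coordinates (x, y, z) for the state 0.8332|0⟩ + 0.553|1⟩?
(0.9215, 0, 0.3884)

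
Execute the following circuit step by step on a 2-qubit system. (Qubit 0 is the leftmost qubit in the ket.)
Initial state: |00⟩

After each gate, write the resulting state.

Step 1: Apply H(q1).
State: 1/√2|00⟩ + 1/√2|01⟩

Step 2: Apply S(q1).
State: 1/√2|00⟩ + (1/√2)i|01⟩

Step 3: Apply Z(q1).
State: 1/√2|00⟩ - (1/√2)i|01⟩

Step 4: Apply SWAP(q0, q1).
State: 1/√2|00⟩ - (1/√2)i|10⟩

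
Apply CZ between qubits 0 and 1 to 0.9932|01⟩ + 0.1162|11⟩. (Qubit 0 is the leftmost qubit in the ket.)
0.9932|01⟩ - 0.1162|11⟩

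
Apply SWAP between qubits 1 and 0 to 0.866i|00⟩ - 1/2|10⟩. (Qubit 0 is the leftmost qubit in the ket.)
0.866i|00⟩ - 1/2|01⟩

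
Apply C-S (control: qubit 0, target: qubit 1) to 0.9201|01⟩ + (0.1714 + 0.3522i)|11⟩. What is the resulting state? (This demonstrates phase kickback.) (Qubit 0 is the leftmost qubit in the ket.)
0.9201|01⟩ + (-0.3522 + 0.1714i)|11⟩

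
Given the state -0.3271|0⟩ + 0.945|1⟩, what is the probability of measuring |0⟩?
0.107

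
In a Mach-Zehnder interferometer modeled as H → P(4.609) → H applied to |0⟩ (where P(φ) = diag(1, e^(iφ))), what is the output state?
(0.4484 - 0.4973i)|0⟩ + (0.5516 + 0.4973i)|1⟩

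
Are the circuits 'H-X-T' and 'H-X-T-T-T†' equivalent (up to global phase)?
Yes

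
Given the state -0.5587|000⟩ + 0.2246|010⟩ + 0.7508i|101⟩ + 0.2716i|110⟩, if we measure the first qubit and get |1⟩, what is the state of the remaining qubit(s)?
0.9404i|01⟩ + 0.3402i|10⟩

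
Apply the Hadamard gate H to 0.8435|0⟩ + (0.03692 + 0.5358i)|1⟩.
(0.6226 + 0.3789i)|0⟩ + (0.5703 - 0.3789i)|1⟩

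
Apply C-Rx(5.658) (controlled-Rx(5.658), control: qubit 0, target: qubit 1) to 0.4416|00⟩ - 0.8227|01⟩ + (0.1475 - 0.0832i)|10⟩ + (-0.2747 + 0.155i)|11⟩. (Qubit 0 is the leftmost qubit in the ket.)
0.4416|00⟩ - 0.8227|01⟩ + (-0.09269 + 0.1636i)|10⟩ + (0.2358 - 0.1928i)|11⟩

C-Rx(5.658) leaves the control-|0⟩ kets |00⟩, |01⟩ unchanged and applies Rx(5.658) to qubit 1 on the control-|1⟩ pair (|10⟩, |11⟩).
Rx(5.658) = [[cos(θ/2), −i·sin(θ/2)], [−i·sin(θ/2), cos(θ/2)]]; θ = 5.658, cos(θ/2) ≈ -0.951539, sin(θ/2) ≈ 0.307527.
With a = amp(|10⟩) = (0.1475 - 0.0832i) and b = amp(|11⟩) = (-0.2747 + 0.155i):
new amp(|10⟩) = (-0.951539)·a + (-0.307527i)·b = (-0.09269 + 0.1636i)
new amp(|11⟩) = (-0.307527i)·a + (-0.951539)·b = (0.2358 - 0.1928i)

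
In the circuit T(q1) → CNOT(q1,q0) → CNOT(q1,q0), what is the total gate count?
3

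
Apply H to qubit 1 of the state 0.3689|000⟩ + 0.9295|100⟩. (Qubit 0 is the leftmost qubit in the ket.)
0.2609|000⟩ + 0.2609|010⟩ + 0.6573|100⟩ + 0.6573|110⟩

H on qubit 1 mixes each pair of kets that differ only in qubit 1: amplitudes (a, b) of (|…0…⟩, |…1…⟩) become ((a + b)/√2, (a − b)/√2). Kets absent from the input have amplitude 0.
(|000⟩, |010⟩): (a, b) = (0.3689, 0) → (0.2609, 0.2609)
(|100⟩, |110⟩): (a, b) = (0.9295, 0) → (0.6573, 0.6573)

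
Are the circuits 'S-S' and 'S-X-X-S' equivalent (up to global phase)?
Yes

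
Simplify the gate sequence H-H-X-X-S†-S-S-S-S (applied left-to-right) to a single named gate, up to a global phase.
S†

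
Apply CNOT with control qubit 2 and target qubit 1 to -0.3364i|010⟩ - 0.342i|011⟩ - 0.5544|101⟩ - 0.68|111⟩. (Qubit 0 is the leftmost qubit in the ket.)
-0.342i|001⟩ - 0.3364i|010⟩ - 0.68|101⟩ - 0.5544|111⟩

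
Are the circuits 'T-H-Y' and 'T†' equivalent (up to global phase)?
No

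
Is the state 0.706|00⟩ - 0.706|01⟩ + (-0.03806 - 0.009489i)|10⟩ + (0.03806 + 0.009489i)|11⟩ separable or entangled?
Separable

Writing the state as a|00⟩ + b|01⟩ + c|10⟩ + d|11⟩, it is a product state iff ad − bc = 0.
Here (a, b, c, d) = (0.706, -0.706, (-0.03806 - 0.009489i), (0.03806 + 0.009489i)): ad − bc = (0.706)(0.03806 + 0.009489i) − (-0.706)(-0.03806 - 0.009489i) = 0, so the state is separable.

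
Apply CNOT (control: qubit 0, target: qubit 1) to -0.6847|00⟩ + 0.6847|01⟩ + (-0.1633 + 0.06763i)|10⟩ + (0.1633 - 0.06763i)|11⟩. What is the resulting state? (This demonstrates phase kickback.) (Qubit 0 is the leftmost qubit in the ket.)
-0.6847|00⟩ + 0.6847|01⟩ + (0.1633 - 0.06763i)|10⟩ + (-0.1633 + 0.06763i)|11⟩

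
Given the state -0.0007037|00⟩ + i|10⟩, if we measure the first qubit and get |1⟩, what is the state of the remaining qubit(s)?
i|0⟩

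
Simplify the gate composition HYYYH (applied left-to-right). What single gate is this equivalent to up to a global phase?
Y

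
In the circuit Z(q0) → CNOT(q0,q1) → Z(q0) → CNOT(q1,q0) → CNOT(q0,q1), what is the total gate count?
5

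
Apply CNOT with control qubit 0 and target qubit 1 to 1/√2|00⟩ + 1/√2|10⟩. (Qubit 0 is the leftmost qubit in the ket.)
1/√2|00⟩ + 1/√2|11⟩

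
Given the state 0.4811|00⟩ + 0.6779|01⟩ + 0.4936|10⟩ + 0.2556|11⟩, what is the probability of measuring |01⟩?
0.4595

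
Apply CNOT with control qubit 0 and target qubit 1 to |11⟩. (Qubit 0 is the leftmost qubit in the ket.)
|10⟩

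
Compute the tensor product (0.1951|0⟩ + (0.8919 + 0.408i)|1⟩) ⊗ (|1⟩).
0.1951|01⟩ + (0.8919 + 0.408i)|11⟩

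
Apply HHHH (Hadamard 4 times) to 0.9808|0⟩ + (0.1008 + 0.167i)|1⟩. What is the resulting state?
0.9808|0⟩ + (0.1008 + 0.167i)|1⟩

H² = I, so an even number of Hadamards cancels: H^4 = I and the state is unchanged.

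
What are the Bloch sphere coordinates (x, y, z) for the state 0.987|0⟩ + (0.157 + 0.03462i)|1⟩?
(0.3099, 0.06834, 0.9483)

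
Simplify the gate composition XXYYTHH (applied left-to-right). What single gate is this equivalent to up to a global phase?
T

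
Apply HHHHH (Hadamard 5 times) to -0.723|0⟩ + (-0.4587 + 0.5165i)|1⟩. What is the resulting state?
(-0.8356 + 0.3652i)|0⟩ + (-0.1869 - 0.3652i)|1⟩

H² = I, so H^5 = H: a single Hadamard. With (a, b) = (-0.723, (-0.4587 + 0.5165i)), H gives ((a + b)/√2, (a − b)/√2) = ((-0.8356 + 0.3652i), (-0.1869 - 0.3652i)).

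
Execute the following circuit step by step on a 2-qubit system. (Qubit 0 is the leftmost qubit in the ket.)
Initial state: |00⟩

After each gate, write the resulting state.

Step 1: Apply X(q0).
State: |10⟩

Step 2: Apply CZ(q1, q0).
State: |10⟩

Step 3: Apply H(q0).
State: 1/√2|00⟩ - 1/√2|10⟩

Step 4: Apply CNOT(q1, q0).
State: 1/√2|00⟩ - 1/√2|10⟩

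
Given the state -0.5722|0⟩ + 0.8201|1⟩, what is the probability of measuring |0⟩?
0.3274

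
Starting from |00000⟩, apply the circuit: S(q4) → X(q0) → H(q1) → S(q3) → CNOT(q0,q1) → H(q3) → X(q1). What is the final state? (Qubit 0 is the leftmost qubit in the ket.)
1/2|10000⟩ + 1/2|10010⟩ + 1/2|11000⟩ + 1/2|11010⟩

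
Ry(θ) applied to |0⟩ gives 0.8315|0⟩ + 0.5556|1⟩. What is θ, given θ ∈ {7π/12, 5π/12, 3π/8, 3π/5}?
3π/8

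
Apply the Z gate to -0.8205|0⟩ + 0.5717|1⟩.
-0.8205|0⟩ - 0.5717|1⟩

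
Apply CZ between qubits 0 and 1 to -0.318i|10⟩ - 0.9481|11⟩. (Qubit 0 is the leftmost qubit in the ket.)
-0.318i|10⟩ + 0.9481|11⟩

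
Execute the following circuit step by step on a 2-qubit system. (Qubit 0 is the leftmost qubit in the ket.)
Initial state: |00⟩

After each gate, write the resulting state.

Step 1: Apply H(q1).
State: 1/√2|00⟩ + 1/√2|01⟩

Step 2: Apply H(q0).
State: 1/2|00⟩ + 1/2|01⟩ + 1/2|10⟩ + 1/2|11⟩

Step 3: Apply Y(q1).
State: -(1/2)i|00⟩ + (1/2)i|01⟩ - (1/2)i|10⟩ + (1/2)i|11⟩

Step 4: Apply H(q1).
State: -(1/√2)i|01⟩ - (1/√2)i|11⟩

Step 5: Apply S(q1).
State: 1/√2|01⟩ + 1/√2|11⟩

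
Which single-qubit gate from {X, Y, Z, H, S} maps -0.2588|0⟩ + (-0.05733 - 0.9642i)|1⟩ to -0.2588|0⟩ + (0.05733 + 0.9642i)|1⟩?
Z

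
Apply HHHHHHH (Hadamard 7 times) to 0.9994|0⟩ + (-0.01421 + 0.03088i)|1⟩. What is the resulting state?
(0.6966 + 0.02184i)|0⟩ + (0.7167 - 0.02184i)|1⟩

H² = I, so H^7 = H: a single Hadamard. With (a, b) = (0.9994, (-0.01421 + 0.03088i)), H gives ((a + b)/√2, (a − b)/√2) = ((0.6966 + 0.02184i), (0.7167 - 0.02184i)).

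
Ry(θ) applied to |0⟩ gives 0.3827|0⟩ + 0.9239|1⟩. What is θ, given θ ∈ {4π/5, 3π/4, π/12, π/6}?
3π/4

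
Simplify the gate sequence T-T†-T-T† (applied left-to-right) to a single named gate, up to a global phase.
I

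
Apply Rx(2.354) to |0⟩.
0.3837|0⟩ - 0.9235i|1⟩

Rx(2.354) = [[cos(θ/2), −i·sin(θ/2)], [−i·sin(θ/2), cos(θ/2)]]; θ = 2.354, cos(θ/2) ≈ 0.383697, sin(θ/2) ≈ 0.923459.
With a = amp(|0⟩) = 1 and b = amp(|1⟩) = 0:
new amp(|0⟩) = (0.383697)·a + (-0.923459i)·b = 0.3837
new amp(|1⟩) = (-0.923459i)·a + (0.383697)·b = -0.9235i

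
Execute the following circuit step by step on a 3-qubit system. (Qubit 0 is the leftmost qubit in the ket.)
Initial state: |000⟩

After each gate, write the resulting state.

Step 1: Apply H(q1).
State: 1/√2|000⟩ + 1/√2|010⟩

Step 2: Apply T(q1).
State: 1/√2|000⟩ + (1/2 + (1/2)i)|010⟩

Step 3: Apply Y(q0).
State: (1/√2)i|100⟩ + (-1/2 + (1/2)i)|110⟩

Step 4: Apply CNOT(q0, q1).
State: (-1/2 + (1/2)i)|100⟩ + (1/√2)i|110⟩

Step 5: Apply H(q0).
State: (-1/√8 + (1/√8)i)|000⟩ + (1/2)i|010⟩ + (1/√8 - (1/√8)i)|100⟩ - (1/2)i|110⟩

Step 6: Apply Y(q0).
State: (-1/√8 - (1/√8)i)|000⟩ - 1/2|010⟩ + (-1/√8 - (1/√8)i)|100⟩ - 1/2|110⟩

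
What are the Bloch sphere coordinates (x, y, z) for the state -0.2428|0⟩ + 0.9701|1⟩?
(-0.4711, 0, -0.8821)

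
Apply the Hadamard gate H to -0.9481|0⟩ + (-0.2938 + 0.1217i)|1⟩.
(-0.8782 + 0.08605i)|0⟩ + (-0.4627 - 0.08605i)|1⟩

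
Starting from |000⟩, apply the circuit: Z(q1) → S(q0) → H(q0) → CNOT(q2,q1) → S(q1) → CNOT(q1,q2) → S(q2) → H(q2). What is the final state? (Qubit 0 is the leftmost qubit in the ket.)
1/2|000⟩ + 1/2|001⟩ + 1/2|100⟩ + 1/2|101⟩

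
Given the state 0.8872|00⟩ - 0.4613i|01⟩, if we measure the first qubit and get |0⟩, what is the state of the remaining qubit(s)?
0.8872|0⟩ - 0.4613i|1⟩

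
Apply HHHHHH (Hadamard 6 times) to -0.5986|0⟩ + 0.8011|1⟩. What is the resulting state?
-0.5986|0⟩ + 0.8011|1⟩

H² = I, so an even number of Hadamards cancels: H^6 = I and the state is unchanged.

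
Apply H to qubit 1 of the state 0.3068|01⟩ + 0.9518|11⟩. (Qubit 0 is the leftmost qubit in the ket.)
0.2169|00⟩ - 0.2169|01⟩ + 0.673|10⟩ - 0.673|11⟩

H on qubit 1 mixes each pair of kets that differ only in qubit 1: amplitudes (a, b) of (|…0…⟩, |…1…⟩) become ((a + b)/√2, (a − b)/√2). Kets absent from the input have amplitude 0.
(|00⟩, |01⟩): (a, b) = (0, 0.3068) → (0.2169, -0.2169)
(|10⟩, |11⟩): (a, b) = (0, 0.9518) → (0.673, -0.673)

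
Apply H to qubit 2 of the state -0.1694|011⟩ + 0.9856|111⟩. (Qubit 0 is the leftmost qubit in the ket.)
-0.1198|010⟩ + 0.1198|011⟩ + 0.6969|110⟩ - 0.6969|111⟩

H on qubit 2 mixes each pair of kets that differ only in qubit 2: amplitudes (a, b) of (|…0…⟩, |…1…⟩) become ((a + b)/√2, (a − b)/√2). Kets absent from the input have amplitude 0.
(|010⟩, |011⟩): (a, b) = (0, -0.1694) → (-0.1198, 0.1198)
(|110⟩, |111⟩): (a, b) = (0, 0.9856) → (0.6969, -0.6969)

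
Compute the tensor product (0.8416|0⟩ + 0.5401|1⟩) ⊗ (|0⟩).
0.8416|00⟩ + 0.5401|10⟩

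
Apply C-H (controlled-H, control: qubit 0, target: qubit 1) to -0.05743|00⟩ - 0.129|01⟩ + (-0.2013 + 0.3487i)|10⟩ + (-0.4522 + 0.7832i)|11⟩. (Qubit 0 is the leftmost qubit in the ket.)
-0.05743|00⟩ - 0.129|01⟩ + (-0.4621 + 0.8004i)|10⟩ + (0.1774 - 0.3072i)|11⟩

C-H leaves the control-|0⟩ kets |00⟩, |01⟩ unchanged and applies H to qubit 1 on the control-|1⟩ pair (|10⟩, |11⟩).
H = [[1/√2, 1/√2], [1/√2, -1/√2]].
With a = amp(|10⟩) = (-0.2013 + 0.3487i) and b = amp(|11⟩) = (-0.4522 + 0.7832i):
new amp(|10⟩) = (1/√2)·a + (1/√2)·b = (-0.4621 + 0.8004i)
new amp(|11⟩) = (1/√2)·a + (-1/√2)·b = (0.1774 - 0.3072i)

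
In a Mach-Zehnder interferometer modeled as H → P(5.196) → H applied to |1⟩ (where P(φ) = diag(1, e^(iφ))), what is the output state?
(0.2675 + 0.4427i)|0⟩ + (0.7325 - 0.4427i)|1⟩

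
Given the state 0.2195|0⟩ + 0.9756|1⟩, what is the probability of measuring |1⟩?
0.9518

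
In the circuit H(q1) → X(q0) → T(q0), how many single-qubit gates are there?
3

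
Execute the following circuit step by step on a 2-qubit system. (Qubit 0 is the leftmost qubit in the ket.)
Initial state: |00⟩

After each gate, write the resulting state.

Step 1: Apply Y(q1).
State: i|01⟩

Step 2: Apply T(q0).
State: i|01⟩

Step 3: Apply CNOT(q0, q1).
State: i|01⟩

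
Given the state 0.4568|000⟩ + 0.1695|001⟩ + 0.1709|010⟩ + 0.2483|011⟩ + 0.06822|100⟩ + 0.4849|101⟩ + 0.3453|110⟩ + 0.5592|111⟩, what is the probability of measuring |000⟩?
0.2087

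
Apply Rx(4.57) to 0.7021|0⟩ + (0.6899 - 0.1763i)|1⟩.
(-0.5931 - 0.5213i)|0⟩ + (-0.4519 - 0.415i)|1⟩

Rx(4.57) = [[cos(θ/2), −i·sin(θ/2)], [−i·sin(θ/2), cos(θ/2)]]; θ = 4.57, cos(θ/2) ≈ -0.655016, sin(θ/2) ≈ 0.755615.
With a = amp(|0⟩) = 0.7021 and b = amp(|1⟩) = (0.6899 - 0.1763i):
new amp(|0⟩) = (-0.655016)·a + (-0.755615i)·b = (-0.5931 - 0.5213i)
new amp(|1⟩) = (-0.755615i)·a + (-0.655016)·b = (-0.4519 - 0.415i)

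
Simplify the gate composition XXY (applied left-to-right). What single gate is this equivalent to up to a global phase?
Y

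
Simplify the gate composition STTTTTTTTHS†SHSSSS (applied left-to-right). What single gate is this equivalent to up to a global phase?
S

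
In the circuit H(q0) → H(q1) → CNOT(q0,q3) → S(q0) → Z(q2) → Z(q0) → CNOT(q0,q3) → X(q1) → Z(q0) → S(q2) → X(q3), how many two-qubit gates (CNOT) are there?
2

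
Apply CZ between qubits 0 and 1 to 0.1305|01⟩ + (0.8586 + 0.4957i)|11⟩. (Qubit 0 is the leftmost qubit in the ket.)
0.1305|01⟩ + (-0.8586 - 0.4957i)|11⟩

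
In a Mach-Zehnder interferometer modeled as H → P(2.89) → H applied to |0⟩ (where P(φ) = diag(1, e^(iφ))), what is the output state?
(0.01574 + 0.1245i)|0⟩ + (0.9843 - 0.1245i)|1⟩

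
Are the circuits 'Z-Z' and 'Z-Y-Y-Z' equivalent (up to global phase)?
Yes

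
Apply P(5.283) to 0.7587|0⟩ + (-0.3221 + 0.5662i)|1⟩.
0.7587|0⟩ + (0.3025 + 0.5769i)|1⟩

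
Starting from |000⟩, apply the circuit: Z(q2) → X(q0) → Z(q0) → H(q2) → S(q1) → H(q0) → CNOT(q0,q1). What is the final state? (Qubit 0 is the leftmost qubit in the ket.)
-1/2|000⟩ - 1/2|001⟩ + 1/2|110⟩ + 1/2|111⟩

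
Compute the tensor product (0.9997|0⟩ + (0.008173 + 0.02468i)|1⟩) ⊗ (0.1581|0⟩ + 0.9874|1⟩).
0.1581|00⟩ + 0.9871|01⟩ + (0.001292 + 0.003902i)|10⟩ + (0.00807 + 0.02437i)|11⟩

amp(|b₁b₂…⟩) = product of the factor amplitudes for bits b₁, b₂, …; only kets whose every factor amplitude is nonzero survive.
|00⟩: (0.9997)(0.1581) = 0.1581
|01⟩: (0.9997)(0.9874) = 0.9871
|10⟩: (0.008173 + 0.02468i)(0.1581) = (0.001292 + 0.003902i)
|11⟩: (0.008173 + 0.02468i)(0.9874) = (0.00807 + 0.02437i)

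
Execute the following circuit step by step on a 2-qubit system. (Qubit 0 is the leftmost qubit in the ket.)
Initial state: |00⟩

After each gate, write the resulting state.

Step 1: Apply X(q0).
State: |10⟩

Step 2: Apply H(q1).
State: 1/√2|10⟩ + 1/√2|11⟩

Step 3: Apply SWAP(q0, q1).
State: 1/√2|01⟩ + 1/√2|11⟩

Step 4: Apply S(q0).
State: 1/√2|01⟩ + (1/√2)i|11⟩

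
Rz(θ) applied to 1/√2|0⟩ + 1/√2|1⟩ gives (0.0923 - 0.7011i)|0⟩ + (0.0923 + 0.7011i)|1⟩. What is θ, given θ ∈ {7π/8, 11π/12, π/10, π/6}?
11π/12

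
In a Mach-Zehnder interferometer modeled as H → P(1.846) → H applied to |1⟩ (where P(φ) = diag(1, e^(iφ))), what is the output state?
(0.6359 - 0.4812i)|0⟩ + (0.3641 + 0.4812i)|1⟩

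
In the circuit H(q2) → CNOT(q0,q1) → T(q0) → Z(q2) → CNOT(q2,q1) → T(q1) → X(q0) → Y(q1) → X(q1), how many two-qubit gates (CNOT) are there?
2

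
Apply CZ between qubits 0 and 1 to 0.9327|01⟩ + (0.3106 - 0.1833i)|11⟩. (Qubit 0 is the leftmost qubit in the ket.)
0.9327|01⟩ + (-0.3106 + 0.1833i)|11⟩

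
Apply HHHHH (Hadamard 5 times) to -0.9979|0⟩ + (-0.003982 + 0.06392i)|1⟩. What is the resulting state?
(-0.7084 + 0.0452i)|0⟩ + (-0.7028 - 0.0452i)|1⟩

H² = I, so H^5 = H: a single Hadamard. With (a, b) = (-0.9979, (-0.003982 + 0.06392i)), H gives ((a + b)/√2, (a − b)/√2) = ((-0.7084 + 0.0452i), (-0.7028 - 0.0452i)).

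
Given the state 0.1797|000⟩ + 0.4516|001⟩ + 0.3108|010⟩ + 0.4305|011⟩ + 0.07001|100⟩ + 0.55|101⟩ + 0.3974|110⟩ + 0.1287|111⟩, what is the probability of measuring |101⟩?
0.3025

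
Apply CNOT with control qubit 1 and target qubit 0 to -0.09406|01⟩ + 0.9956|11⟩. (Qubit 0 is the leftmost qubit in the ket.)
0.9956|01⟩ - 0.09406|11⟩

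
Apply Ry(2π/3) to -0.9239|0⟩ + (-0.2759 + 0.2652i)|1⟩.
(-0.223 - 0.2297i)|0⟩ + (-0.9381 + 0.1326i)|1⟩

Ry(2π/3) = [[cos(θ/2), −sin(θ/2)], [sin(θ/2), cos(θ/2)]]; θ = 2π/3, cos(θ/2) ≈ 0.5, sin(θ/2) ≈ 0.866025.
With a = amp(|0⟩) = -0.9239 and b = amp(|1⟩) = (-0.2759 + 0.2652i):
new amp(|0⟩) = (0.5)·a + (-0.866025)·b = (-0.223 - 0.2297i)
new amp(|1⟩) = (0.866025)·a + (0.5)·b = (-0.9381 + 0.1326i)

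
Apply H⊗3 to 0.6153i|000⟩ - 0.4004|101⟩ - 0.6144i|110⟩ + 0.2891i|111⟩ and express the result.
(-0.1416 + 0.1025i)|000⟩ + (0.1416 - 0.1019i)|001⟩ + (-0.1416 + 0.3326i)|010⟩ + (0.1416 + 0.537i)|011⟩ + (0.1416 + 0.3326i)|100⟩ + (-0.1416 + 0.537i)|101⟩ + (0.1416 + 0.1025i)|110⟩ + (-0.1416 - 0.1019i)|111⟩

H⊗3 gives amp(|y⟩) = (1/2√2) Σ_x (−1)^(x·y) amp(|x⟩), where x·y is the number of positions in which both x and y have a 1.
|000⟩: (0.6153i - 0.4004 - 0.6144i + 0.2891i)/(2√2) = (-0.1416 + 0.1025i)
|001⟩: (0.6153i + 0.4004 - 0.6144i - 0.2891i)/(2√2) = (0.1416 - 0.1019i)
|010⟩: (0.6153i - 0.4004 + 0.6144i - 0.2891i)/(2√2) = (-0.1416 + 0.3326i)
|011⟩: (0.6153i + 0.4004 + 0.6144i + 0.2891i)/(2√2) = (0.1416 + 0.537i)
|100⟩: (0.6153i + 0.4004 + 0.6144i - 0.2891i)/(2√2) = (0.1416 + 0.3326i)
|101⟩: (0.6153i - 0.4004 + 0.6144i + 0.2891i)/(2√2) = (-0.1416 + 0.537i)
|110⟩: (0.6153i + 0.4004 - 0.6144i + 0.2891i)/(2√2) = (0.1416 + 0.1025i)
|111⟩: (0.6153i - 0.4004 - 0.6144i - 0.2891i)/(2√2) = (-0.1416 - 0.1019i)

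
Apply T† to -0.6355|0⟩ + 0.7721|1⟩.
-0.6355|0⟩ + (0.546 - 0.546i)|1⟩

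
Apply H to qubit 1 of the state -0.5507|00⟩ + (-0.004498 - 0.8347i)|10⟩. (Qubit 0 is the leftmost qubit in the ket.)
-0.3894|00⟩ - 0.3894|01⟩ + (-0.003181 - 0.5902i)|10⟩ + (-0.003181 - 0.5902i)|11⟩

H on qubit 1 mixes each pair of kets that differ only in qubit 1: amplitudes (a, b) of (|…0…⟩, |…1…⟩) become ((a + b)/√2, (a − b)/√2). Kets absent from the input have amplitude 0.
(|00⟩, |01⟩): (a, b) = (-0.5507, 0) → (-0.3894, -0.3894)
(|10⟩, |11⟩): (a, b) = ((-0.004498 - 0.8347i), 0) → ((-0.003181 - 0.5902i), (-0.003181 - 0.5902i))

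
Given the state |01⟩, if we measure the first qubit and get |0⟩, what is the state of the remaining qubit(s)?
|1⟩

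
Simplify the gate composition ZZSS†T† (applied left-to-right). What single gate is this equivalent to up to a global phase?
T†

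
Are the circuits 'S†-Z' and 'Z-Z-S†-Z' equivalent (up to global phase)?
Yes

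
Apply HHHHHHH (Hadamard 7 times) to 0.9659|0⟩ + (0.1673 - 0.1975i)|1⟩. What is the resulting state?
(0.8013 - 0.1397i)|0⟩ + (0.5647 + 0.1397i)|1⟩

H² = I, so H^7 = H: a single Hadamard. With (a, b) = (0.9659, (0.1673 - 0.1975i)), H gives ((a + b)/√2, (a − b)/√2) = ((0.8013 - 0.1397i), (0.5647 + 0.1397i)).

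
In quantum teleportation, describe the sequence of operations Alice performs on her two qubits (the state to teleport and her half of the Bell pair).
CNOT (state → Bell), then H on state qubit, then measure both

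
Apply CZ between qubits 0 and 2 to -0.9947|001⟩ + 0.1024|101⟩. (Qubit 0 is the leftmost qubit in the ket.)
-0.9947|001⟩ - 0.1024|101⟩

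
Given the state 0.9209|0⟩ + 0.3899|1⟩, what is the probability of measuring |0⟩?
0.8481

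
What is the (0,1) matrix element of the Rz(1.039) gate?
0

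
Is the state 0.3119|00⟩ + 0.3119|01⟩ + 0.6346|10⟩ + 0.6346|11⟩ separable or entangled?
Separable

Writing the state as a|00⟩ + b|01⟩ + c|10⟩ + d|11⟩, it is a product state iff ad − bc = 0.
Here (a, b, c, d) = (0.3119, 0.3119, 0.6346, 0.6346): ad − bc = (0.3119)(0.6346) − (0.3119)(0.6346) = 0, so the state is separable.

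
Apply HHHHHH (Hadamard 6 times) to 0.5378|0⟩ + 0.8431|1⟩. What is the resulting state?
0.5378|0⟩ + 0.8431|1⟩

H² = I, so an even number of Hadamards cancels: H^6 = I and the state is unchanged.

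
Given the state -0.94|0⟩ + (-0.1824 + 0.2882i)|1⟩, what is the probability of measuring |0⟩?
0.8836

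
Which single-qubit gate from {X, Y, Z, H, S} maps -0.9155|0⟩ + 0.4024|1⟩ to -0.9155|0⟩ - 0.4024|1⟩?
Z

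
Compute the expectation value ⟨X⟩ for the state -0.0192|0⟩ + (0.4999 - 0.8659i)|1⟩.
-0.0192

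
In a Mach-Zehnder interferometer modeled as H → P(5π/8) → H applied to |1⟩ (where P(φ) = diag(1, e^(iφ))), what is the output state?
(0.6913 - 0.4619i)|0⟩ + (0.3087 + 0.4619i)|1⟩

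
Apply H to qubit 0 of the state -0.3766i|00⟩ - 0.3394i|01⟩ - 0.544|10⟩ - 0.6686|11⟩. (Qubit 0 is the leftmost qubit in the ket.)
(-0.3847 - 0.2663i)|00⟩ + (-0.4728 - 0.24i)|01⟩ + (0.3847 - 0.2663i)|10⟩ + (0.4728 - 0.24i)|11⟩

H on qubit 0 mixes each pair of kets that differ only in qubit 0: amplitudes (a, b) of (|…0…⟩, |…1…⟩) become ((a + b)/√2, (a − b)/√2). Kets absent from the input have amplitude 0.
(|00⟩, |10⟩): (a, b) = (-0.3766i, -0.544) → ((-0.3847 - 0.2663i), (0.3847 - 0.2663i))
(|01⟩, |11⟩): (a, b) = (-0.3394i, -0.6686) → ((-0.4728 - 0.24i), (0.4728 - 0.24i))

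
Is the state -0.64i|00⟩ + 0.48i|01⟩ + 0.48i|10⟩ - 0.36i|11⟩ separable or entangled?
Separable

Writing the state as a|00⟩ + b|01⟩ + c|10⟩ + d|11⟩, it is a product state iff ad − bc = 0.
Here (a, b, c, d) = (-0.64i, 0.48i, 0.48i, -0.36i): ad − bc = (-0.64i)(-0.36i) − (0.48i)(0.48i) = 0, so the state is separable.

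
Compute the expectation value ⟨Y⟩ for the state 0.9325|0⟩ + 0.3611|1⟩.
0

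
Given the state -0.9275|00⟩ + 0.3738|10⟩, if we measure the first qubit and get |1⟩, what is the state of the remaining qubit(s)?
|0⟩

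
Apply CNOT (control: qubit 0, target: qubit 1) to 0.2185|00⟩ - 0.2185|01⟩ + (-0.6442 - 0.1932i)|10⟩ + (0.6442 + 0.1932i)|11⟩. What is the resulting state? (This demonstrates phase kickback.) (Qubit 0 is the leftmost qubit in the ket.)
0.2185|00⟩ - 0.2185|01⟩ + (0.6442 + 0.1932i)|10⟩ + (-0.6442 - 0.1932i)|11⟩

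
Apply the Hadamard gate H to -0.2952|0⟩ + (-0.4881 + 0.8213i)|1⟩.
(-0.5539 + 0.5807i)|0⟩ + (0.1364 - 0.5807i)|1⟩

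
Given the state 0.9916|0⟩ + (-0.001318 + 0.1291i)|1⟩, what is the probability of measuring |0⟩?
0.9833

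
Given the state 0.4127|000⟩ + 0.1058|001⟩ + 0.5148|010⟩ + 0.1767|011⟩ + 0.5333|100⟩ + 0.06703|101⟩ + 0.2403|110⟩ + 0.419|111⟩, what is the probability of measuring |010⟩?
0.265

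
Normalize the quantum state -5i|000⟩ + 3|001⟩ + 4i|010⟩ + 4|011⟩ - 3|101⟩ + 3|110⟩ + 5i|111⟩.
-0.4789i|000⟩ + 0.2873|001⟩ + 0.3831i|010⟩ + 0.3831|011⟩ - 0.2873|101⟩ + 0.2873|110⟩ + 0.4789i|111⟩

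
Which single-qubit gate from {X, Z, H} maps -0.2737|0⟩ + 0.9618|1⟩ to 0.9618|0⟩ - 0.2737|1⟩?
X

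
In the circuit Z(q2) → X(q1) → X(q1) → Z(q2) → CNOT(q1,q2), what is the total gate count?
5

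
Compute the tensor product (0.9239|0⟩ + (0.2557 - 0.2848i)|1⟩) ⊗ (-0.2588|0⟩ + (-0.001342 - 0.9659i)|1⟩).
-0.2391|00⟩ + (-0.00124 - 0.8924i)|01⟩ + (-0.06618 + 0.07371i)|10⟩ + (-0.2754 - 0.2466i)|11⟩

amp(|b₁b₂…⟩) = product of the factor amplitudes for bits b₁, b₂, …; only kets whose every factor amplitude is nonzero survive.
|00⟩: (0.9239)(-0.2588) = -0.2391
|01⟩: (0.9239)(-0.001342 - 0.9659i) = (-0.00124 - 0.8924i)
|10⟩: (0.2557 - 0.2848i)(-0.2588) = (-0.06618 + 0.07371i)
|11⟩: (0.2557 - 0.2848i)(-0.001342 - 0.9659i) = (-0.2754 - 0.2466i)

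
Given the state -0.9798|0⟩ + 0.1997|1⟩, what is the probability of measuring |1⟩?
0.03988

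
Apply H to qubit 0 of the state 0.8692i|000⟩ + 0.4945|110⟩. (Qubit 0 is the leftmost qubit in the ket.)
0.6146i|000⟩ + 0.3497|010⟩ + 0.6146i|100⟩ - 0.3497|110⟩

H on qubit 0 mixes each pair of kets that differ only in qubit 0: amplitudes (a, b) of (|…0…⟩, |…1…⟩) become ((a + b)/√2, (a − b)/√2). Kets absent from the input have amplitude 0.
(|000⟩, |100⟩): (a, b) = (0.8692i, 0) → (0.6146i, 0.6146i)
(|010⟩, |110⟩): (a, b) = (0, 0.4945) → (0.3497, -0.3497)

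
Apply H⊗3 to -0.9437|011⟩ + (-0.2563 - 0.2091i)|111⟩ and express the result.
(-0.4243 - 0.07393i)|000⟩ + (0.4243 + 0.07393i)|001⟩ + (0.4243 + 0.07393i)|010⟩ + (-0.4243 - 0.07393i)|011⟩ + (-0.243 + 0.07393i)|100⟩ + (0.243 - 0.07393i)|101⟩ + (0.243 - 0.07393i)|110⟩ + (-0.243 + 0.07393i)|111⟩

H⊗3 gives amp(|y⟩) = (1/2√2) Σ_x (−1)^(x·y) amp(|x⟩), where x·y is the number of positions in which both x and y have a 1.
|000⟩: (-0.9437 + (-0.2563 - 0.2091i))/(2√2) = (-0.4243 - 0.07393i)
|001⟩: (0.9437 - (-0.2563 - 0.2091i))/(2√2) = (0.4243 + 0.07393i)
|010⟩: (0.9437 - (-0.2563 - 0.2091i))/(2√2) = (0.4243 + 0.07393i)
|011⟩: (-0.9437 + (-0.2563 - 0.2091i))/(2√2) = (-0.4243 - 0.07393i)
|100⟩: (-0.9437 - (-0.2563 - 0.2091i))/(2√2) = (-0.243 + 0.07393i)
|101⟩: (0.9437 + (-0.2563 - 0.2091i))/(2√2) = (0.243 - 0.07393i)
|110⟩: (0.9437 + (-0.2563 - 0.2091i))/(2√2) = (0.243 - 0.07393i)
|111⟩: (-0.9437 - (-0.2563 - 0.2091i))/(2√2) = (-0.243 + 0.07393i)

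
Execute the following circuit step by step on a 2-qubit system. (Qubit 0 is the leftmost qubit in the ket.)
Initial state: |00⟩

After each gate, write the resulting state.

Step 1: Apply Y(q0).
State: i|10⟩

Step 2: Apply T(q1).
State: i|10⟩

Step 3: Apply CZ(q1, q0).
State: i|10⟩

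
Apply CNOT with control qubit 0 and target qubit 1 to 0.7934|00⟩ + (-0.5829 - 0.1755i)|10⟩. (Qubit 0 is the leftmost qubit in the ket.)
0.7934|00⟩ + (-0.5829 - 0.1755i)|11⟩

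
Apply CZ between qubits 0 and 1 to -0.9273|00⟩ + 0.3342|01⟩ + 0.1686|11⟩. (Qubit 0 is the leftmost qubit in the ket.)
-0.9273|00⟩ + 0.3342|01⟩ - 0.1686|11⟩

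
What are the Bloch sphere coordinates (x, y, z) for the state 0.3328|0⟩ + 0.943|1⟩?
(0.6277, 0, -0.7785)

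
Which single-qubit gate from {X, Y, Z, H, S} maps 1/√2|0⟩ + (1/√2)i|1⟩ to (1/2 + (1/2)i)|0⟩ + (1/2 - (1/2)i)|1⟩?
H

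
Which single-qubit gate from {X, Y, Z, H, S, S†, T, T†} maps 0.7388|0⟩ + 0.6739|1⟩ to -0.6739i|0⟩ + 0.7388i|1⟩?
Y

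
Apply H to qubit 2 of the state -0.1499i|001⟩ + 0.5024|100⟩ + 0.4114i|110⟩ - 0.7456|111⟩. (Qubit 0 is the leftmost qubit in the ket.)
-0.106i|000⟩ + 0.106i|001⟩ + 0.3553|100⟩ + 0.3553|101⟩ + (-0.5272 + 0.2909i)|110⟩ + (0.5272 + 0.2909i)|111⟩

H on qubit 2 mixes each pair of kets that differ only in qubit 2: amplitudes (a, b) of (|…0…⟩, |…1…⟩) become ((a + b)/√2, (a − b)/√2). Kets absent from the input have amplitude 0.
(|000⟩, |001⟩): (a, b) = (0, -0.1499i) → (-0.106i, 0.106i)
(|100⟩, |101⟩): (a, b) = (0.5024, 0) → (0.3553, 0.3553)
(|110⟩, |111⟩): (a, b) = (0.4114i, -0.7456) → ((-0.5272 + 0.2909i), (0.5272 + 0.2909i))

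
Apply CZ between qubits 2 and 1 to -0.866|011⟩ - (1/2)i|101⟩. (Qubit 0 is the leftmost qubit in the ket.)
0.866|011⟩ - (1/2)i|101⟩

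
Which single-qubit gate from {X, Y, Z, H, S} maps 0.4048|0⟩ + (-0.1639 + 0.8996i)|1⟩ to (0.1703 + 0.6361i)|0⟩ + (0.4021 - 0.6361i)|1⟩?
H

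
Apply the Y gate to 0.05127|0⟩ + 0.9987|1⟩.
-0.9987i|0⟩ + 0.05127i|1⟩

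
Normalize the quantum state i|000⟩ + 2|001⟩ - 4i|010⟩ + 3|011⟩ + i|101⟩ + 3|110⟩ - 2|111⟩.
0.1508i|000⟩ + 0.3015|001⟩ - 0.603i|010⟩ + 0.4523|011⟩ + 0.1508i|101⟩ + 0.4523|110⟩ - 0.3015|111⟩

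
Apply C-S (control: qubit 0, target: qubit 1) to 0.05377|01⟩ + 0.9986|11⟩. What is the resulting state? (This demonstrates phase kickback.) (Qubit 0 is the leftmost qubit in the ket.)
0.05377|01⟩ + 0.9986i|11⟩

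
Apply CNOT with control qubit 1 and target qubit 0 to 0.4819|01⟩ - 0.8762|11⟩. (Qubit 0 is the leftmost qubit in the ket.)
-0.8762|01⟩ + 0.4819|11⟩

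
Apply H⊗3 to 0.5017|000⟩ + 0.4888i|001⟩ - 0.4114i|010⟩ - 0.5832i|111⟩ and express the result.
(0.1774 - 0.1788i)|000⟩ + (0.1774 - 0.1121i)|001⟩ + (0.1774 + 0.5245i)|010⟩ + (0.1774 - 0.2336i)|011⟩ + (0.1774 + 0.2336i)|100⟩ + (0.1774 - 0.5245i)|101⟩ + (0.1774 + 0.1121i)|110⟩ + (0.1774 + 0.1788i)|111⟩

H⊗3 gives amp(|y⟩) = (1/2√2) Σ_x (−1)^(x·y) amp(|x⟩), where x·y is the number of positions in which both x and y have a 1.
|000⟩: (0.5017 + 0.4888i - 0.4114i - 0.5832i)/(2√2) = (0.1774 - 0.1788i)
|001⟩: (0.5017 - 0.4888i - 0.4114i + 0.5832i)/(2√2) = (0.1774 - 0.1121i)
|010⟩: (0.5017 + 0.4888i + 0.4114i + 0.5832i)/(2√2) = (0.1774 + 0.5245i)
|011⟩: (0.5017 - 0.4888i + 0.4114i - 0.5832i)/(2√2) = (0.1774 - 0.2336i)
|100⟩: (0.5017 + 0.4888i - 0.4114i + 0.5832i)/(2√2) = (0.1774 + 0.2336i)
|101⟩: (0.5017 - 0.4888i - 0.4114i - 0.5832i)/(2√2) = (0.1774 - 0.5245i)
|110⟩: (0.5017 + 0.4888i + 0.4114i - 0.5832i)/(2√2) = (0.1774 + 0.1121i)
|111⟩: (0.5017 - 0.4888i + 0.4114i + 0.5832i)/(2√2) = (0.1774 + 0.1788i)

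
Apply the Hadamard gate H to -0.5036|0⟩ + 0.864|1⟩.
0.2548|0⟩ - 0.967|1⟩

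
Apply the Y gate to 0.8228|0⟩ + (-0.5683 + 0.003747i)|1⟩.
(0.003747 + 0.5683i)|0⟩ + 0.8228i|1⟩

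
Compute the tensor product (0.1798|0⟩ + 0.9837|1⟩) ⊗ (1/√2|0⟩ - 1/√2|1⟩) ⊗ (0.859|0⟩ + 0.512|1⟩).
0.1092|000⟩ + 0.06509|001⟩ - 0.1092|010⟩ - 0.06509|011⟩ + 0.5975|100⟩ + 0.3561|101⟩ - 0.5975|110⟩ - 0.3561|111⟩

amp(|b₁b₂…⟩) = product of the factor amplitudes for bits b₁, b₂, …; only kets whose every factor amplitude is nonzero survive.
|000⟩: (0.1798)(1/√2)(0.859) = 0.1092
|001⟩: (0.1798)(1/√2)(0.512) = 0.06509
|010⟩: (0.1798)(-1/√2)(0.859) = -0.1092
|011⟩: (0.1798)(-1/√2)(0.512) = -0.06509
|100⟩: (0.9837)(1/√2)(0.859) = 0.5975
|101⟩: (0.9837)(1/√2)(0.512) = 0.3561
|110⟩: (0.9837)(-1/√2)(0.859) = -0.5975
|111⟩: (0.9837)(-1/√2)(0.512) = -0.3561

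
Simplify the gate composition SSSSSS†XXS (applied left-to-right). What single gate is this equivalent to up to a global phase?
S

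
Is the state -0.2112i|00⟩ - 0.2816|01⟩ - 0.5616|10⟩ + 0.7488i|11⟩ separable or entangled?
Separable

Writing the state as a|00⟩ + b|01⟩ + c|10⟩ + d|11⟩, it is a product state iff ad − bc = 0.
Here (a, b, c, d) = (-0.2112i, -0.2816, -0.5616, 0.7488i): ad − bc = (-0.2112i)(0.7488i) − (-0.2816)(-0.5616) = 0, so the state is separable.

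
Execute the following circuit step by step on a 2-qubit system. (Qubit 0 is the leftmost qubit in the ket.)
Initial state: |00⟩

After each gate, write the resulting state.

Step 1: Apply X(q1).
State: |01⟩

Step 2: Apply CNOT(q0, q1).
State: |01⟩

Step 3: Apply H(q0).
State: 1/√2|01⟩ + 1/√2|11⟩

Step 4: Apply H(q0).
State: |01⟩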